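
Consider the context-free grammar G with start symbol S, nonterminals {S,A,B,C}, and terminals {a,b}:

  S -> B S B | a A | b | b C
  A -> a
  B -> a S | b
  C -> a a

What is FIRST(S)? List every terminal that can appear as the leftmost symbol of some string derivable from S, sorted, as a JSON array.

FIRST sets, iterate to fixpoint:
[1]
  A via A→a: +{a}
  B via B→a S: +{a}
  B via B→b: +{b}
  C via C→a a: +{a}
  S via S→B S B: +{a,b}
  FIRST[S]={a,b}  FIRST[A]={a}  FIRST[B]={a,b}  FIRST[C]={a}
[2] done
  FIRST[S]={a,b}  FIRST[A]={a}  FIRST[B]={a,b}  FIRST[C]={a}

FIRST(S) = ["a", "b"]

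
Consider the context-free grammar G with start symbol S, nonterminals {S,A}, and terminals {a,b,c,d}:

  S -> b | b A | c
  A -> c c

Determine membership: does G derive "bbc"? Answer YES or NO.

Convert to CNF:
  S -> T1 A | b | c
  A -> T0 T0
  T0 -> c
  T1 -> b

CYK fill:
  [0..0]={S,T1}  "b"  orig:{S}
  [1..1]={S,T1}  "b"  orig:{S}
  [2..2]={S,T0}  "c"  orig:{S}
  [0..1]=∅  "bb"
  [1..2]=∅  "bc"
  [0..2]=∅  "bbc"

S ∉ T[0,2] ⇒ NO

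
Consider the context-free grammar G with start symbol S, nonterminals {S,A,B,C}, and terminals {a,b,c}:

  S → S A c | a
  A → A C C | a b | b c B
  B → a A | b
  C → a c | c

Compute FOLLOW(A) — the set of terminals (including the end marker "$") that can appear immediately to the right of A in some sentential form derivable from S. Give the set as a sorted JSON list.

FIRST iteration:
[1]
  A via A→a b: +{a}
  A via A→b c B: +{b}
  B via B→a A: +{a}
  B via B→b: +{b}
  C via C→a c: +{a}
  C via C→c: +{c}
  S via S→a: +{a}
  FIRST[S]={a}  FIRST[A]={a,b}  FIRST[B]={a,b}  FIRST[C]={a,c}
[2] (stable)
  FIRST[S]={a}  FIRST[A]={a,b}  FIRST[B]={a,b}  FIRST[C]={a,c}

FOLLOW iteration:
seed FOLLOW(S) with $
round 1:
  A→A C C: FOLLOW(A) ⊇ FIRST(C) = {a,c}; new: +{a,c}
  A→A C C: FOLLOW(C) ⊇ FIRST(C) = {a,c}; new: +{a,c}
  A→b c B: FOLLOW(B) ⊇ FOLLOW(A) ⊇ {a,c}; new: +{a,c}
  S→S A c: FOLLOW(S) ⊇ FIRST(A) = {a,b}; new: +{a,b}
  FOLLOW[S]={$,a,b}  FOLLOW[A]={a,c}  FOLLOW[B]={a,c}  FOLLOW[C]={a,c}
round 2: done
  FOLLOW[S]={$,a,b}  FOLLOW[A]={a,c}  FOLLOW[B]={a,c}  FOLLOW[C]={a,c}

FOLLOW(A) = ["a", "c"]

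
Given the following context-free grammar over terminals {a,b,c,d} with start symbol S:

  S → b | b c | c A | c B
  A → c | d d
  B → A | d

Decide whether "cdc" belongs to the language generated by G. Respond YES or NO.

CNF form of G:
  S -> T1 T2 | T2 A | T2 B | b
  A -> T0 T0 | c
  B -> T0 T0 | c | d
  T0 -> d
  T1 -> b
  T2 -> c

CYK fill:
  cell(0,0) c: {A,B,T2}  orig:{A,B}
  cell(1,1) d: {B,T0}  orig:{B}
  cell(2,2) c: {A,B,T2}  orig:{A,B}
  cell(0,1) cd: {S}
  cell(1,2) dc: ∅
  cell(0,2) cdc: ∅

S ∉ T[0,2] ⇒ NO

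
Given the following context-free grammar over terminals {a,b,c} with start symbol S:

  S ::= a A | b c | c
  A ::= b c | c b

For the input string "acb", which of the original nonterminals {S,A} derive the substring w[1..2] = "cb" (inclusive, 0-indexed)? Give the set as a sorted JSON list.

Convert to CNF:
  S -> T0 T1 | T2 A | c
  A -> T0 T1 | T1 T0
  T0 -> b
  T1 -> c
  T2 -> a

CYK table (by increasing span), restricted to cells inside w[1..2]:
  [1..1]={S,T1}  "c"  orig:{S}
  [2..2]={T0}  "b"  orig:{}
  [1..2]={A}  "cb"

Original NTs in T[1,2] deriving "cb": ["A"]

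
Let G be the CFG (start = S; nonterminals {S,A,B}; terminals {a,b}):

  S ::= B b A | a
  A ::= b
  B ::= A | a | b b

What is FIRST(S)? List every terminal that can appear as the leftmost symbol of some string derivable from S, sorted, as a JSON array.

Compute FIRST by fixpoint:
iter 1:
  A via A→b: +{b}
  B via B→A: +{b}
  B via B→a: +{a}
  S via S→B b A: +{a,b}
  FIRST(S)={a,b}  FIRST(A)={b}  FIRST(B)={a,b}
iter 2: (no change)
  FIRST(S)={a,b}  FIRST(A)={b}  FIRST(B)={a,b}

FIRST(S) = ["a", "b"]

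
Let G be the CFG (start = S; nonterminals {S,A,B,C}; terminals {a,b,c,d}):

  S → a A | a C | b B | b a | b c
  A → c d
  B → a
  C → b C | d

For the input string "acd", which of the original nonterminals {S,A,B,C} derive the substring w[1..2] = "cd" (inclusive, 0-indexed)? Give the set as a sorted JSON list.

CNF form of G:
  S -> T2 B | T2 T0 | T2 T3 | T3 A | T3 C
  A -> T0 T1
  B -> a
  C -> T2 C | d
  T0 -> c
  T1 -> d
  T2 -> b
  T3 -> a

Fill CYK table bottom-up, restricted to cells inside w[1..2]:
  [1..1]={T0}  "c"  orig:{}
  [2..2]={C,T1}  "d"  orig:{C}
  [1..2]={A}  "cd"

Original NTs in T[1,2] deriving "cd": ["A"]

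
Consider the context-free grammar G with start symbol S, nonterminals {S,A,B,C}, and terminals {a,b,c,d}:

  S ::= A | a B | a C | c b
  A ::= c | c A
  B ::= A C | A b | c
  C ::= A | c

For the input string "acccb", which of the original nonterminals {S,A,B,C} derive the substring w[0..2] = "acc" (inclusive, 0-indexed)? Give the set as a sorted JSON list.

CNF form of G:
  S -> T0 A | T0 T1 | T2 B | T2 C | c
  A -> T0 A | c
  B -> A C | A T1 | c
  C -> T0 A | c
  T0 -> c
  T1 -> b
  T2 -> a

CYK fill — only the sub-triangle for w[0..2]:
  [0..0]={T2}  "a"  orig:{}
  [1..1]={A,B,C,S,T0}  "c"  orig:{A,B,C,S}
  [2..2]={A,B,C,S,T0}  "c"  orig:{A,B,C,S}
  [0..1]={S}  "ac"
  [1..2]={A,B,C,S}  "cc"
  [0..2]={S}  "acc"

Original NTs in T[0,2] deriving "acc": ["S"]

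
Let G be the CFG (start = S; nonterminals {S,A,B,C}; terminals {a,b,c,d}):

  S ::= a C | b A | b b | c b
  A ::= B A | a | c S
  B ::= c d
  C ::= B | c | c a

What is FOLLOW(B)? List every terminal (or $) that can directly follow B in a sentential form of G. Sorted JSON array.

FIRST iteration:
[1]
  A via A→a: +{a}
  A via A→c S: +{c}
  B via B→c d: +{c}
  C via C→B: +{c}
  S via S→a C: +{a}
  S via S→b A: +{b}
  S via S→c b: +{c}
  FIRST[S]={a,b,c}  FIRST[A]={a,c}  FIRST[B]={c}  FIRST[C]={c}
[2] (stable)
  FIRST[S]={a,b,c}  FIRST[A]={a,c}  FIRST[B]={c}  FIRST[C]={c}

Compute FOLLOW by fixpoint:
seed FOLLOW(S) with $
iter 1:
  A→B A: FOLLOW(B) ⊇ FIRST(A) = {a,c}; new: +{a,c}
  S→a C: FOLLOW(C) ⊇ FOLLOW(S) ⊇ {$}; new: +{$}
  S→b A: FOLLOW(A) ⊇ FOLLOW(S) ⊇ {$}; new: +{$}
  FOLLOW[S]={$}  FOLLOW[A]={$}  FOLLOW[B]={a,c}  FOLLOW[C]={$}
iter 2:
  C→B: FOLLOW(B) ⊇ FOLLOW(C) ⊇ {$}; new: +{$}
  FOLLOW[S]={$}  FOLLOW[A]={$}  FOLLOW[B]={$,a,c}  FOLLOW[C]={$}
iter 3: done
  FOLLOW[S]={$}  FOLLOW[A]={$}  FOLLOW[B]={$,a,c}  FOLLOW[C]={$}

FOLLOW(B) = ["$", "a", "c"]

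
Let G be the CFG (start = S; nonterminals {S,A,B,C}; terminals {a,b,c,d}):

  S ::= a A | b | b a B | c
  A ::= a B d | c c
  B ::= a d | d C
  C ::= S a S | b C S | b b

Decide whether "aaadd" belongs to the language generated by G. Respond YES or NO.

CNF form of G:
  S -> T0 A | T3 X7 | b | c
  A -> T0 X4 | T2 T2
  B -> T0 T1 | T1 C
  C -> S X5 | T3 T3 | T3 X6
  T0 -> a
  T1 -> d
  T2 -> c
  T3 -> b
  X4 -> B T1
  X5 -> T0 S
  X6 -> C S
  X7 -> T0 B

CYK table (by increasing span):
  T[0,0] 'a' = {T0}  orig:{}
  T[1,1] 'a' = {T0}  orig:{}
  T[2,2] 'a' = {T0}  orig:{}
  T[3,3] 'd' = {T1}  orig:{}
  T[4,4] 'd' = {T1}  orig:{}
  T[0,1] 'aa' = ∅
  T[1,2] 'aa' = ∅
  T[2,3] 'ad' = {B}
  T[3,4] 'dd' = ∅
  T[0,2] 'aaa' = ∅
  T[1,3] 'aad' = {X7}  orig:{}
  T[2,4] 'add' = {X4}  orig:{}
  T[0,3] 'aaad' = ∅
  T[1,4] 'aadd' = {A}
  T[0,4] 'aaadd' = {S}

S ∈ T[0,4] ⇒ YES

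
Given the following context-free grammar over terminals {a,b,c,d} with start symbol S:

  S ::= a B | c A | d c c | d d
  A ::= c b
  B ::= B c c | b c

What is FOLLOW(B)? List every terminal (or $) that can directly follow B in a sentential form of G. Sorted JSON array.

FIRST sets, iterate to fixpoint:
round 1:
  A via A→c b: +{c}
  B via B→b c: +{b}
  S via S→a B: +{a}
  S via S→c A: +{c}
  S via S→d c c: +{d}
  S: {a,c,d}  A: {c}  B: {b}
round 2: (stable)
  S: {a,c,d}  A: {c}  B: {b}

Compute FOLLOW by fixpoint:
seed FOLLOW(S) with $
round 1:
  B→B c c: FOLLOW(B) ⊇ FIRST(c) = {c}; new: +{c}
  S→a B: FOLLOW(B) ⊇ FOLLOW(S) ⊇ {$}; new: +{$}
  S→c A: FOLLOW(A) ⊇ FOLLOW(S) ⊇ {$}; new: +{$}
  FOLLOW[S]={$}  FOLLOW[A]={$}  FOLLOW[B]={$,c}
round 2: done
  FOLLOW[S]={$}  FOLLOW[A]={$}  FOLLOW[B]={$,c}

FOLLOW(B) = ["$", "c"]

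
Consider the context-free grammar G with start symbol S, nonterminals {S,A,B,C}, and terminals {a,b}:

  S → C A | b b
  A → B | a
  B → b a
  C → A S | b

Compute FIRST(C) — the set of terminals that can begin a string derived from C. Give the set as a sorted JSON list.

Compute FIRST by fixpoint:
iter 1:
  A via A→a: +{a}
  B via B→b a: +{b}
  C via C→A S: +{a}
  C via C→b: +{b}
  S via S→C A: +{a,b}
  FIRST[S]={a,b}  FIRST[A]={a}  FIRST[B]={b}  FIRST[C]={a,b}
iter 2:
  A via A→B: +{b}
  FIRST[S]={a,b}  FIRST[A]={a,b}  FIRST[B]={b}  FIRST[C]={a,b}
iter 3: — fixpoint
  FIRST[S]={a,b}  FIRST[A]={a,b}  FIRST[B]={b}  FIRST[C]={a,b}

FIRST(C) = ["a", "b"]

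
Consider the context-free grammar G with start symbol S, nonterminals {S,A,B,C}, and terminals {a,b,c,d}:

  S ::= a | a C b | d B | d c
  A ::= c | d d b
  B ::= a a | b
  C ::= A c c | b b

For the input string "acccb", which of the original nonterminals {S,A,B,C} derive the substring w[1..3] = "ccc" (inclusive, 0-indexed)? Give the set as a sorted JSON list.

CNF form of G:
  S -> T0 B | T0 T3 | T2 X6 | a
  A -> T0 X4 | c
  B -> T2 T2 | b
  C -> A X5 | T1 T1
  T0 -> d
  T1 -> b
  T2 -> a
  T3 -> c
  X4 -> T0 T1
  X5 -> T3 T3
  X6 -> C T1

Fill CYK table bottom-up — only the sub-triangle for w[1..3]:
  [1..1]={A,T3}  "c"  orig:{A}
  [2..2]={A,T3}  "c"  orig:{A}
  [3..3]={A,T3}  "c"  orig:{A}
  [1..2]={X5}  "cc"  orig:{}
  [2..3]={X5}  "cc"  orig:{}
  [1..3]={C}  "ccc"

Original NTs in T[1,3] deriving "ccc": ["C"]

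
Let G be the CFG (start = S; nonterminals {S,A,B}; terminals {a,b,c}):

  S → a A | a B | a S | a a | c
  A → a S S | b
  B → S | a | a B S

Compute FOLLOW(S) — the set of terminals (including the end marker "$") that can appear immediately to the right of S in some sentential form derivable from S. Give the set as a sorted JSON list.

Compute FIRST by fixpoint:
round 1:
  A via A→a S S: +{a}
  A via A→b: +{b}
  B via B→a: +{a}
  S via S→a A: +{a}
  S via S→c: +{c}
  FIRST(S)={a,c}  FIRST(A)={a,b}  FIRST(B)={a}
round 2:
  B via B→S: +{c}
  FIRST(S)={a,c}  FIRST(A)={a,b}  FIRST(B)={a,c}
round 3: done
  FIRST(S)={a,c}  FIRST(A)={a,b}  FIRST(B)={a,c}

FOLLOW iteration:
initialize: $ ∈ FOLLOW(S)
iter 1:
  A→a S S: FOLLOW(S) ⊇ FIRST(S) = {a,c}; new: +{a,c}
  B→a B S: FOLLOW(B) ⊇ FIRST(S) = {a,c}; new: +{a,c}
  S→a A: FOLLOW(A) ⊇ FOLLOW(S) ⊇ {$,a,c}; new: +{$,a,c}
  S→a B: FOLLOW(B) ⊇ FOLLOW(S) ⊇ {$,a,c}; new: +{$}
  FOLLOW(S)={$,a,c}  FOLLOW(A)={$,a,c}  FOLLOW(B)={$,a,c}
iter 2: (stable)
  FOLLOW(S)={$,a,c}  FOLLOW(A)={$,a,c}  FOLLOW(B)={$,a,c}

FOLLOW(S) = ["$", "a", "c"]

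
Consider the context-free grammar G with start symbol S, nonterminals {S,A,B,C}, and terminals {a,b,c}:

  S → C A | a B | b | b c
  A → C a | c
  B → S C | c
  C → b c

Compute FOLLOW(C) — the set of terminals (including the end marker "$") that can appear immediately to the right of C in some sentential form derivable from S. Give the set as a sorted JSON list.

FIRST sets, iterate to fixpoint:
pass 1:
  A via A→c: +{c}
  B via B→c: +{c}
  C via C→b c: +{b}
  S via S→C A: +{b}
  S via S→a B: +{a}
  FIRST(S)={a,b}  FIRST(A)={c}  FIRST(B)={c}  FIRST(C)={b}
pass 2:
  A via A→C a: +{b}
  B via B→S C: +{a,b}
  FIRST(S)={a,b}  FIRST(A)={b,c}  FIRST(B)={a,b,c}  FIRST(C)={b}
pass 3: — fixpoint
  FIRST(S)={a,b}  FIRST(A)={b,c}  FIRST(B)={a,b,c}  FIRST(C)={b}

FOLLOW iteration:
seed FOLLOW(S) with $
[1]
  A→C a: FOLLOW(C) ⊇ FIRST(a) = {a}; new: +{a}
  B→S C: FOLLOW(S) ⊇ FIRST(C) = {b}; new: +{b}
  S→C A: FOLLOW(C) ⊇ FIRST(A) = {b,c}; new: +{b,c}
  S→C A: FOLLOW(A) ⊇ FOLLOW(S) ⊇ {$,b}; new: +{$,b}
  S→a B: FOLLOW(B) ⊇ FOLLOW(S) ⊇ {$,b}; new: +{$,b}
  FOLLOW[S]={$,b}  FOLLOW[A]={$,b}  FOLLOW[B]={$,b}  FOLLOW[C]={a,b,c}
[2]
  B→S C: FOLLOW(C) ⊇ FOLLOW(B) ⊇ {$,b}; new: +{$}
  FOLLOW[S]={$,b}  FOLLOW[A]={$,b}  FOLLOW[B]={$,b}  FOLLOW[C]={$,a,b,c}
[3] (no change)
  FOLLOW[S]={$,b}  FOLLOW[A]={$,b}  FOLLOW[B]={$,b}  FOLLOW[C]={$,a,b,c}

FOLLOW(C) = ["$", "a", "b", "c"]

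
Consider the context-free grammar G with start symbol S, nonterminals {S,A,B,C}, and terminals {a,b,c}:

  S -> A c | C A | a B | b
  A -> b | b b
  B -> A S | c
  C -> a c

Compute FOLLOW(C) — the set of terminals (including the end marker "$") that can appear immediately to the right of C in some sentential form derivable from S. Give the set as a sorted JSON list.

FIRST sets, iterate to fixpoint:
iter 1:
  A via A→b: +{b}
  B via B→A S: +{b}
  B via B→c: +{c}
  C via C→a c: +{a}
  S via S→A c: +{b}
  S via S→C A: +{a}
  S: {a,b}  A: {b}  B: {b,c}  C: {a}
iter 2: (no change)
  S: {a,b}  A: {b}  B: {b,c}  C: {a}

FOLLOW iteration:
initialize: $ ∈ FOLLOW(S)
iter 1:
  B→A S: FOLLOW(A) ⊇ FIRST(S) = {a,b}; new: +{a,b}
  S→A c: FOLLOW(A) ⊇ FIRST(c) = {c}; new: +{c}
  S→C A: FOLLOW(C) ⊇ FIRST(A) = {b}; new: +{b}
  S→C A: FOLLOW(A) ⊇ FOLLOW(S) ⊇ {$}; new: +{$}
  S→a B: FOLLOW(B) ⊇ FOLLOW(S) ⊇ {$}; new: +{$}
  FOLLOW(S)={$}  FOLLOW(A)={$,a,b,c}  FOLLOW(B)={$}  FOLLOW(C)={b}
iter 2: — fixpoint
  FOLLOW(S)={$}  FOLLOW(A)={$,a,b,c}  FOLLOW(B)={$}  FOLLOW(C)={b}

FOLLOW(C) = ["b"]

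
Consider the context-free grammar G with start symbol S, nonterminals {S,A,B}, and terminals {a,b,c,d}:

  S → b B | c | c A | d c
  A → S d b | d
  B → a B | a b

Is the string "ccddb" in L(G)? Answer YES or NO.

CNF form of G:
  S -> T0 T3 | T1 B | T3 A | c
  A -> S X4 | d
  B -> T2 B | T2 T1
  T0 -> d
  T1 -> b
  T2 -> a
  T3 -> c
  X4 -> T0 T1

CYK fill:
  cell(0,0) c: {S,T3}  orig:{S}
  cell(1,1) c: {S,T3}  orig:{S}
  cell(2,2) d: {A,T0}  orig:{A}
  cell(3,3) d: {A,T0}  orig:{A}
  cell(4,4) b: {T1}  orig:{}
  cell(0,1) cc: ∅
  cell(1,2) cd: {S}
  cell(2,3) dd: ∅
  cell(3,4) db: {X4}  orig:{}
  cell(0,2) ccd: ∅
  cell(1,3) cdd: ∅
  cell(2,4) ddb: ∅
  cell(0,3) ccdd: ∅
  cell(1,4) cddb: {A}
  cell(0,4) ccddb: {S}

S ∈ T[0,4] ⇒ YES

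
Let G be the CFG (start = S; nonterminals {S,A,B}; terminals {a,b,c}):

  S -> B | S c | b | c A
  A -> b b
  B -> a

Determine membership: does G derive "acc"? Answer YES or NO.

Convert to CNF:
  S -> S T1 | T1 A | a | b
  A -> T0 T0
  B -> a
  T0 -> b
  T1 -> c

CYK fill:
  [0..0]={B,S}  "a"
  [1..1]={T1}  "c"  orig:{}
  [2..2]={T1}  "c"  orig:{}
  [0..1]={S}  "ac"
  [1..2]=∅  "cc"
  [0..2]={S}  "acc"

S ∈ T[0,2] ⇒ YES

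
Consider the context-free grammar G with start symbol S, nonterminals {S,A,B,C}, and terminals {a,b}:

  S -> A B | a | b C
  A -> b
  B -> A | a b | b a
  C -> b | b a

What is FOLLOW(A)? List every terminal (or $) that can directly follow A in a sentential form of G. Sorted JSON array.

FIRST iteration:
iter 1:
  A via A→b: +{b}
  B via B→A: +{b}
  B via B→a b: +{a}
  C via C→b: +{b}
  S via S→A B: +{b}
  S via S→a: +{a}
  S: {a,b}  A: {b}  B: {a,b}  C: {b}
iter 2: (stable)
  S: {a,b}  A: {b}  B: {a,b}  C: {b}

Compute FOLLOW by fixpoint:
FOLLOW(S) := {$}
iter 1:
  S→A B: FOLLOW(A) ⊇ FIRST(B) = {a,b}; new: +{a,b}
  S→A B: FOLLOW(B) ⊇ FOLLOW(S) ⊇ {$}; new: +{$}
  S→b C: FOLLOW(C) ⊇ FOLLOW(S) ⊇ {$}; new: +{$}
  S: {$}  A: {a,b}  B: {$}  C: {$}
iter 2:
  B→A: FOLLOW(A) ⊇ FOLLOW(B) ⊇ {$}; new: +{$}
  S: {$}  A: {$,a,b}  B: {$}  C: {$}
iter 3: — fixpoint
  S: {$}  A: {$,a,b}  B: {$}  C: {$}

FOLLOW(A) = ["$", "a", "b"]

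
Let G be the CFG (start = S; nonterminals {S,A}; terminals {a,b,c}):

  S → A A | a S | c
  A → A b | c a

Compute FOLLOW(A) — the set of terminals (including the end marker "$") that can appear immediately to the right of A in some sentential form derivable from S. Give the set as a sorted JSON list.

FIRST iteration:
pass 1:
  A via A→c a: +{c}
  S via S→A A: +{c}
  S via S→a S: +{a}
  FIRST[S]={a,c}  FIRST[A]={c}
pass 2: done
  FIRST[S]={a,c}  FIRST[A]={c}

FOLLOW iteration:
initialize: $ ∈ FOLLOW(S)
pass 1:
  A→A b: FOLLOW(A) ⊇ FIRST(b) = {b}; new: +{b}
  S→A A: FOLLOW(A) ⊇ FIRST(A) = {c}; new: +{c}
  S→A A: FOLLOW(A) ⊇ FOLLOW(S) ⊇ {$}; new: +{$}
  S: {$}  A: {$,b,c}
pass 2: (stable)
  S: {$}  A: {$,b,c}

FOLLOW(A) = ["$", "b", "c"]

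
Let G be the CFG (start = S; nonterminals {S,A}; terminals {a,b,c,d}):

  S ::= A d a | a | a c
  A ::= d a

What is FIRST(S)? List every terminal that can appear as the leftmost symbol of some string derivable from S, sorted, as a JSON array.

FIRST sets, iterate to fixpoint:
round 1:
  A via A→d a: +{d}
  S via S→A d a: +{d}
  S via S→a: +{a}
  FIRST[S]={a,d}  FIRST[A]={d}
round 2: (stable)
  FIRST[S]={a,d}  FIRST[A]={d}

FIRST(S) = ["a", "d"]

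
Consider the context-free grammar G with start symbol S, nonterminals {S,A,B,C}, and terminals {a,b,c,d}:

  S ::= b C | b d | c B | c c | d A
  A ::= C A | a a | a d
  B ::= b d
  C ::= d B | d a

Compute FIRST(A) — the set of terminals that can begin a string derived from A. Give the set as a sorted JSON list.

FIRST iteration:
round 1:
  A via A→a a: +{a}
  B via B→b d: +{b}
  C via C→d B: +{d}
  S via S→b C: +{b}
  S via S→c B: +{c}
  S via S→d A: +{d}
  FIRST[S]={b,c,d}  FIRST[A]={a}  FIRST[B]={b}  FIRST[C]={d}
round 2:
  A via A→C A: +{d}
  FIRST[S]={b,c,d}  FIRST[A]={a,d}  FIRST[B]={b}  FIRST[C]={d}
round 3: (stable)
  FIRST[S]={b,c,d}  FIRST[A]={a,d}  FIRST[B]={b}  FIRST[C]={d}

FIRST(A) = ["a", "d"]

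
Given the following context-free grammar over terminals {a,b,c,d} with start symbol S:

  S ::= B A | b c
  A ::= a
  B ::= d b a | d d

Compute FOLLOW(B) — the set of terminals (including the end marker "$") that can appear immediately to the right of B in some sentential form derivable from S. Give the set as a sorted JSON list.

FIRST sets, iterate to fixpoint:
iter 1:
  A via A→a: +{a}
  B via B→d b a: +{d}
  S via S→B A: +{d}
  S via S→b c: +{b}
  S: {b,d}  A: {a}  B: {d}
iter 2: (no change)
  S: {b,d}  A: {a}  B: {d}

Compute FOLLOW by fixpoint:
FOLLOW(S) := {$}
iter 1:
  S→B A: FOLLOW(B) ⊇ FIRST(A) = {a}; new: +{a}
  S→B A: FOLLOW(A) ⊇ FOLLOW(S) ⊇ {$}; new: +{$}
  S: {$}  A: {$}  B: {a}
iter 2: done
  S: {$}  A: {$}  B: {a}

FOLLOW(B) = ["a"]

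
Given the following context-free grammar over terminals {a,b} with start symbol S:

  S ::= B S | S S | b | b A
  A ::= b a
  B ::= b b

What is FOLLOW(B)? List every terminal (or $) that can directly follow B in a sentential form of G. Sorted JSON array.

FIRST sets, iterate to fixpoint:
round 1:
  A via A→b a: +{b}
  B via B→b b: +{b}
  S via S→B S: +{b}
  S: {b}  A: {b}  B: {b}
round 2: (no change)
  S: {b}  A: {b}  B: {b}

FOLLOW iteration:
initialize: $ ∈ FOLLOW(S)
[1]
  S→B S: FOLLOW(B) ⊇ FIRST(S) = {b}; new: +{b}
  S→S S: FOLLOW(S) ⊇ FIRST(S) = {b}; new: +{b}
  S→b A: FOLLOW(A) ⊇ FOLLOW(S) ⊇ {$,b}; new: +{$,b}
  FOLLOW(S)={$,b}  FOLLOW(A)={$,b}  FOLLOW(B)={b}
[2] (no change)
  FOLLOW(S)={$,b}  FOLLOW(A)={$,b}  FOLLOW(B)={b}

FOLLOW(B) = ["b"]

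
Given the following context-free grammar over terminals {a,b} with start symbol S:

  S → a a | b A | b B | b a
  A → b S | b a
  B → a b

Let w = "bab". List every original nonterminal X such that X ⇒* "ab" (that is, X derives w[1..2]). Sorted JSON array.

Convert to CNF:
  S -> T0 A | T0 B | T0 T1 | T1 T1
  A -> T0 S | T0 T1
  B -> T1 T0
  T0 -> b
  T1 -> a

Fill CYK table bottom-up (cells [i..j] with 1 ≤ i ≤ j ≤ 2 only):
  [1..1]={T1}  "a"  orig:{}
  [2..2]={T0}  "b"  orig:{}
  [1..2]={B}  "ab"

Original NTs in T[1,2] deriving "ab": ["B"]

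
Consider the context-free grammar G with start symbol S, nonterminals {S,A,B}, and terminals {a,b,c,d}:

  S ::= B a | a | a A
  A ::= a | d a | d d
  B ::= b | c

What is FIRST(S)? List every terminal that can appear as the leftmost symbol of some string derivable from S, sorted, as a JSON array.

Compute FIRST by fixpoint:
pass 1:
  A via A→a: +{a}
  A via A→d a: +{d}
  B via B→b: +{b}
  B via B→c: +{c}
  S via S→B a: +{b,c}
  S via S→a: +{a}
  FIRST[S]={a,b,c}  FIRST[A]={a,d}  FIRST[B]={b,c}
pass 2: (stable)
  FIRST[S]={a,b,c}  FIRST[A]={a,d}  FIRST[B]={b,c}

FIRST(S) = ["a", "b", "c"]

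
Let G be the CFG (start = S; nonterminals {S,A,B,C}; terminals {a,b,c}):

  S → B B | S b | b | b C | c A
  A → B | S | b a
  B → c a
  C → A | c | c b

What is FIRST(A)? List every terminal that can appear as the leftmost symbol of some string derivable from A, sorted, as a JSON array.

FIRST iteration:
round 1:
  A via A→b a: +{b}
  B via B→c a: +{c}
  C via C→A: +{b}
  C via C→c: +{c}
  S via S→B B: +{c}
  S via S→b: +{b}
  S: {b,c}  A: {b}  B: {c}  C: {b,c}
round 2:
  A via A→B: +{c}
  S: {b,c}  A: {b,c}  B: {c}  C: {b,c}
round 3: (stable)
  S: {b,c}  A: {b,c}  B: {c}  C: {b,c}

FIRST(A) = ["b", "c"]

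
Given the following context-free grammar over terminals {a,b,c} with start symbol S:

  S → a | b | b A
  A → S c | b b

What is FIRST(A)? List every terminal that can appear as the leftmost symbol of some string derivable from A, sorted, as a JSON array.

FIRST iteration:
[1]
  A via A→b b: +{b}
  S via S→a: +{a}
  S via S→b: +{b}
  FIRST(S)={a,b}  FIRST(A)={b}
[2]
  A via A→S c: +{a}
  FIRST(S)={a,b}  FIRST(A)={a,b}
[3] (stable)
  FIRST(S)={a,b}  FIRST(A)={a,b}

FIRST(A) = ["a", "b"]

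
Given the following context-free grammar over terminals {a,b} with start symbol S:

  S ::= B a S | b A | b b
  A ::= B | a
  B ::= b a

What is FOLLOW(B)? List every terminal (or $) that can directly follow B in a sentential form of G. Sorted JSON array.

FIRST iteration:
pass 1:
  A via A→a: +{a}
  B via B→b a: +{b}
  S via S→B a S: +{b}
  FIRST[S]={b}  FIRST[A]={a}  FIRST[B]={b}
pass 2:
  A via A→B: +{b}
  FIRST[S]={b}  FIRST[A]={a,b}  FIRST[B]={b}
pass 3: (stable)
  FIRST[S]={b}  FIRST[A]={a,b}  FIRST[B]={b}

FOLLOW iteration:
initialize: $ ∈ FOLLOW(S)
iter 1:
  S→B a S: FOLLOW(B) ⊇ FIRST(a) = {a}; new: +{a}
  S→b A: FOLLOW(A) ⊇ FOLLOW(S) ⊇ {$}; new: +{$}
  S: {$}  A: {$}  B: {a}
iter 2:
  A→B: FOLLOW(B) ⊇ FOLLOW(A) ⊇ {$}; new: +{$}
  S: {$}  A: {$}  B: {$,a}
iter 3: done
  S: {$}  A: {$}  B: {$,a}

FOLLOW(B) = ["$", "a"]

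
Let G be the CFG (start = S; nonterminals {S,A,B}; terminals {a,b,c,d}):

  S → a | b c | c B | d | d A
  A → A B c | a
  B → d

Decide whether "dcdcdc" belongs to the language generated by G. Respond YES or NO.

Convert to CNF:
  S -> T0 B | T1 T0 | T2 A | a | d
  A -> A X3 | a
  B -> d
  T0 -> c
  T1 -> b
  T2 -> d
  X3 -> B T0

CYK table (by increasing span):
  cell(0,0) d: {B,S,T2}  orig:{B,S}
  cell(1,1) c: {T0}  orig:{}
  cell(2,2) d: {B,S,T2}  orig:{B,S}
  cell(3,3) c: {T0}  orig:{}
  cell(4,4) d: {B,S,T2}  orig:{B,S}
  cell(5,5) c: {T0}  orig:{}
  cell(0,1) dc: {X3}  orig:{}
  cell(1,2) cd: {S}
  cell(2,3) dc: {X3}  orig:{}
  cell(3,4) cd: {S}
  cell(4,5) dc: {X3}  orig:{}
  cell(0,2) dcd: ∅
  cell(1,3) cdc: ∅
  cell(2,4) dcd: ∅
  cell(3,5) cdc: ∅
  cell(0,3) dcdc: ∅
  cell(1,4) cdcd: ∅
  cell(2,5) dcdc: ∅
  cell(0,4) dcdcd: ∅
  cell(1,5) cdcdc: ∅
  cell(0,5) dcdcdc: ∅

S ∉ T[0,5] ⇒ NO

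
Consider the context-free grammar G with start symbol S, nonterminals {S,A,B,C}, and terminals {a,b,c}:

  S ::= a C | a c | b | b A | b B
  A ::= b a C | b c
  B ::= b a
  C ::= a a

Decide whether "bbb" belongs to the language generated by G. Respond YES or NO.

Convert to CNF:
  S -> T0 A | T0 B | T1 C | T1 T2 | b
  A -> T0 T2 | T0 X3
  B -> T0 T1
  C -> T1 T1
  T0 -> b
  T1 -> a
  T2 -> c
  X3 -> T1 C

CYK table (by increasing span):
  T[0,0] 'b' = {S,T0}  orig:{S}
  T[1,1] 'b' = {S,T0}  orig:{S}
  T[2,2] 'b' = {S,T0}  orig:{S}
  T[0,1] 'bb' = ∅
  T[1,2] 'bb' = ∅
  T[0,2] 'bbb' = ∅

S ∉ T[0,2] ⇒ NO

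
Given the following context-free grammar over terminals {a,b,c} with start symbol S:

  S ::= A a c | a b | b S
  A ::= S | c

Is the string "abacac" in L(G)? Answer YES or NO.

Convert to CNF:
  S -> A X4 | T0 T2 | T2 S
  A -> A X3 | T0 T2 | T2 S | c
  T0 -> a
  T1 -> c
  T2 -> b
  X3 -> T0 T1
  X4 -> T0 T1

Fill CYK table bottom-up:
  cell(0,0) a: {T0}  orig:{}
  cell(1,1) b: {T2}  orig:{}
  cell(2,2) a: {T0}  orig:{}
  cell(3,3) c: {A,T1}  orig:{A}
  cell(4,4) a: {T0}  orig:{}
  cell(5,5) c: {A,T1}  orig:{A}
  cell(0,1) ab: {A,S}
  cell(1,2) ba: ∅
  cell(2,3) ac: {X3,X4}  orig:{}
  cell(3,4) ca: ∅
  cell(4,5) ac: {X3,X4}  orig:{}
  cell(0,2) aba: ∅
  cell(1,3) bac: ∅
  cell(2,4) aca: ∅
  cell(3,5) cac: {A,S}
  cell(0,3) abac: {A,S}
  cell(1,4) baca: ∅
  cell(2,5) acac: ∅
  cell(0,4) abaca: ∅
  cell(1,5) bacac: ∅
  cell(0,5) abacac: {A,S}

S ∈ T[0,5] ⇒ YES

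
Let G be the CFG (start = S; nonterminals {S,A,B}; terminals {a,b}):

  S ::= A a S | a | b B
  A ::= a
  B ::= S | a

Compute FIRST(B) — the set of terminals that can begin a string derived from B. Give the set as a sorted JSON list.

FIRST sets, iterate to fixpoint:
round 1:
  A via A→a: +{a}
  B via B→a: +{a}
  S via S→A a S: +{a}
  S via S→b B: +{b}
  FIRST(S)={a,b}  FIRST(A)={a}  FIRST(B)={a}
round 2:
  B via B→S: +{b}
  FIRST(S)={a,b}  FIRST(A)={a}  FIRST(B)={a,b}
round 3: — fixpoint
  FIRST(S)={a,b}  FIRST(A)={a}  FIRST(B)={a,b}

FIRST(B) = ["a", "b"]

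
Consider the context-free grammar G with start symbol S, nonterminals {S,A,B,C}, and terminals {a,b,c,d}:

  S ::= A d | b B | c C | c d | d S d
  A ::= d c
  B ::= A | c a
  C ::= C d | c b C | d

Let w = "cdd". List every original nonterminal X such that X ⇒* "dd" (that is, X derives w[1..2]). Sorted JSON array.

CNF form of G:
  S -> A T0 | T0 X5 | T1 C | T1 T0 | T3 B
  A -> T0 T1
  B -> T0 T1 | T1 T2
  C -> C T0 | T1 X4 | d
  T0 -> d
  T1 -> c
  T2 -> a
  T3 -> b
  X4 -> T3 C
  X5 -> S T0

Fill CYK table bottom-up, restricted to cells inside w[1..2]:
  [1..1]={C,T0}  "d"  orig:{C}
  [2..2]={C,T0}  "d"  orig:{C}
  [1..2]={C}  "dd"

Original NTs in T[1,2] deriving "dd": ["C"]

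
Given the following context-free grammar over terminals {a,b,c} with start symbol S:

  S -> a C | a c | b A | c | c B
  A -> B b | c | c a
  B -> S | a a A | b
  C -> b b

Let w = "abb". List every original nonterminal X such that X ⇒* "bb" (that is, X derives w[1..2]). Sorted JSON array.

Convert to CNF:
  S -> T0 A | T1 B | T2 C | T2 T1 | c
  A -> B T0 | T1 T2 | c
  B -> T0 A | T1 B | T2 C | T2 T1 | T2 X3 | b | c
  C -> T0 T0
  T0 -> b
  T1 -> c
  T2 -> a
  X3 -> T2 A

Fill CYK table bottom-up, restricted to cells inside w[1..2]:
  cell(1,1) b: {B,T0}  orig:{B}
  cell(2,2) b: {B,T0}  orig:{B}
  cell(1,2) bb: {A,C}

Original NTs in T[1,2] deriving "bb": ["A", "C"]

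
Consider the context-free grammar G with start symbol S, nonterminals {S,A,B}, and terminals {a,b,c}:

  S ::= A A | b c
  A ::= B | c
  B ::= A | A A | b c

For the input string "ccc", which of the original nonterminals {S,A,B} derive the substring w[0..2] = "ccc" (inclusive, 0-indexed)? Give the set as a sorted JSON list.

Convert to CNF:
  S -> A A | T0 T1
  A -> A A | T0 T1 | c
  B -> A A | T0 T1 | c
  T0 -> b
  T1 -> c

CYK table (by increasing span) — only the sub-triangle for w[0..2]:
  T[0,0] 'c' = {A,B,T1}  orig:{A,B}
  T[1,1] 'c' = {A,B,T1}  orig:{A,B}
  T[2,2] 'c' = {A,B,T1}  orig:{A,B}
  T[0,1] 'cc' = {A,B,S}
  T[1,2] 'cc' = {A,B,S}
  T[0,2] 'ccc' = {A,B,S}

Original NTs in T[0,2] deriving "ccc": ["A", "B", "S"]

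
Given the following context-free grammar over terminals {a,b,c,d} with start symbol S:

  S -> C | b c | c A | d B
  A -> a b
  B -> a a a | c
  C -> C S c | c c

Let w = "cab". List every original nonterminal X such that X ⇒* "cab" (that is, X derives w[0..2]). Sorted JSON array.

Convert to CNF:
  S -> C X6 | T1 T2 | T2 A | T2 T2 | T3 B
  A -> T0 T1
  B -> T0 X4 | c
  C -> C X5 | T2 T2
  T0 -> a
  T1 -> b
  T2 -> c
  T3 -> d
  X4 -> T0 T0
  X5 -> S T2
  X6 -> S T2

CYK table (by increasing span) — only the sub-triangle for w[0..2]:
  cell(0,0) c: {B,T2}  orig:{B}
  cell(1,1) a: {T0}  orig:{}
  cell(2,2) b: {T1}  orig:{}
  cell(0,1) ca: ∅
  cell(1,2) ab: {A}
  cell(0,2) cab: {S}

Original NTs in T[0,2] deriving "cab": ["S"]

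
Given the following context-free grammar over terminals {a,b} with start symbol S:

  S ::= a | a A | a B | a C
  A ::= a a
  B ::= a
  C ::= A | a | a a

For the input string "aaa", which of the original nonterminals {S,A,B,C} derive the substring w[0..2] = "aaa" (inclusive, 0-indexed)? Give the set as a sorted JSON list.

CNF form of G:
  S -> T0 A | T0 B | T0 C | a
  A -> T0 T0
  B -> a
  C -> T0 T0 | a
  T0 -> a

CYK table (by increasing span) — only the sub-triangle for w[0..2]:
  T[0,0] 'a' = {B,C,S,T0}  orig:{B,C,S}
  T[1,1] 'a' = {B,C,S,T0}  orig:{B,C,S}
  T[2,2] 'a' = {B,C,S,T0}  orig:{B,C,S}
  T[0,1] 'aa' = {A,C,S}
  T[1,2] 'aa' = {A,C,S}
  T[0,2] 'aaa' = {S}

Original NTs in T[0,2] deriving "aaa": ["S"]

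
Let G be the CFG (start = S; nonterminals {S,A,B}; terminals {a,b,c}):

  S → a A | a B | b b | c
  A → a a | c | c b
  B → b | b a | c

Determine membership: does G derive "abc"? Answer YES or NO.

Convert to CNF:
  S -> T0 A | T0 B | T2 T2 | c
  A -> T0 T0 | T1 T2 | c
  B -> T2 T0 | b | c
  T0 -> a
  T1 -> c
  T2 -> b

Fill CYK table bottom-up:
  T[0,0] 'a' = {T0}  orig:{}
  T[1,1] 'b' = {B,T2}  orig:{B}
  T[2,2] 'c' = {A,B,S,T1}  orig:{A,B,S}
  T[0,1] 'ab' = {S}
  T[1,2] 'bc' = ∅
  T[0,2] 'abc' = ∅

S ∉ T[0,2] ⇒ NO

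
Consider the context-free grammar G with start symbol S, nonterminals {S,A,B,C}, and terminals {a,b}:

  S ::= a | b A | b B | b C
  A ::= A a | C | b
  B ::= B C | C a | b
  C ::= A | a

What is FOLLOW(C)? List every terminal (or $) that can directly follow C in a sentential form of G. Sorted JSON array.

FIRST sets, iterate to fixpoint:
pass 1:
  A via A→b: +{b}
  B via B→b: +{b}
  C via C→A: +{b}
  C via C→a: +{a}
  S via S→a: +{a}
  S via S→b A: +{b}
  S: {a,b}  A: {b}  B: {b}  C: {a,b}
pass 2:
  A via A→C: +{a}
  B via B→C a: +{a}
  S: {a,b}  A: {a,b}  B: {a,b}  C: {a,b}
pass 3: (stable)
  S: {a,b}  A: {a,b}  B: {a,b}  C: {a,b}

FOLLOW iteration:
initialize: $ ∈ FOLLOW(S)
[1]
  A→A a: FOLLOW(A) ⊇ FIRST(a) = {a}; new: +{a}
  A→C: FOLLOW(C) ⊇ FOLLOW(A) ⊇ {a}; new: +{a}
  B→B C: FOLLOW(B) ⊇ FIRST(C) = {a,b}; new: +{a,b}
  B→B C: FOLLOW(C) ⊇ FOLLOW(B) ⊇ {a,b}; new: +{b}
  C→A: FOLLOW(A) ⊇ FOLLOW(C) ⊇ {a,b}; new: +{b}
  S→b A: FOLLOW(A) ⊇ FOLLOW(S) ⊇ {$}; new: +{$}
  S→b B: FOLLOW(B) ⊇ FOLLOW(S) ⊇ {$}; new: +{$}
  S→b C: FOLLOW(C) ⊇ FOLLOW(S) ⊇ {$}; new: +{$}
  FOLLOW(S)={$}  FOLLOW(A)={$,a,b}  FOLLOW(B)={$,a,b}  FOLLOW(C)={$,a,b}
[2] — fixpoint
  FOLLOW(S)={$}  FOLLOW(A)={$,a,b}  FOLLOW(B)={$,a,b}  FOLLOW(C)={$,a,b}

FOLLOW(C) = ["$", "a", "b"]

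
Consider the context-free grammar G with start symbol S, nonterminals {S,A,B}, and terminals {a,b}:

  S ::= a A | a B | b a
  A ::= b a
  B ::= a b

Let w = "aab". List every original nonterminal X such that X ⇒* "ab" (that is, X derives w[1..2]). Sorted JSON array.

CNF form of G:
  S -> T0 T1 | T1 A | T1 B
  A -> T0 T1
  B -> T1 T0
  T0 -> b
  T1 -> a

CYK table (by increasing span) (cells [i..j] with 1 ≤ i ≤ j ≤ 2 only):
  cell(1,1) a: {T1}  orig:{}
  cell(2,2) b: {T0}  orig:{}
  cell(1,2) ab: {B}

Original NTs in T[1,2] deriving "ab": ["B"]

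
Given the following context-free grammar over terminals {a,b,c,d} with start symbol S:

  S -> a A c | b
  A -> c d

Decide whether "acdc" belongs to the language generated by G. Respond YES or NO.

Convert to CNF:
  S -> T2 X3 | b
  A -> T0 T1
  T0 -> c
  T1 -> d
  T2 -> a
  X3 -> A T0

Fill CYK table bottom-up:
  cell(0,0) a: {T2}  orig:{}
  cell(1,1) c: {T0}  orig:{}
  cell(2,2) d: {T1}  orig:{}
  cell(3,3) c: {T0}  orig:{}
  cell(0,1) ac: ∅
  cell(1,2) cd: {A}
  cell(2,3) dc: ∅
  cell(0,2) acd: ∅
  cell(1,3) cdc: {X3}  orig:{}
  cell(0,3) acdc: {S}

S ∈ T[0,3] ⇒ YES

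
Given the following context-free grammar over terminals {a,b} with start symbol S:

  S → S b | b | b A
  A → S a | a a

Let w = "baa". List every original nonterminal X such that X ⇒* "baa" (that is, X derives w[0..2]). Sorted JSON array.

Convert to CNF:
  S -> S T1 | T1 A | b
  A -> S T0 | T0 T0
  T0 -> a
  T1 -> b

CYK fill, restricted to cells inside w[0..2]:
  cell(0,0) b: {S,T1}  orig:{S}
  cell(1,1) a: {T0}  orig:{}
  cell(2,2) a: {T0}  orig:{}
  cell(0,1) ba: {A}
  cell(1,2) aa: {A}
  cell(0,2) baa: {S}

Original NTs in T[0,2] deriving "baa": ["S"]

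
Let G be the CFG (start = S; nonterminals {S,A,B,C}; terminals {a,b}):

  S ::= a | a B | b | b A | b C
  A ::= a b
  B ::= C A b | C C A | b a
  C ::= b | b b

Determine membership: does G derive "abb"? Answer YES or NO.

Convert to CNF:
  S -> T0 B | T1 A | T1 C | a | b
  A -> T0 T1
  B -> C X2 | C X3 | T1 T0
  C -> T1 T1 | b
  T0 -> a
  T1 -> b
  X2 -> A T1
  X3 -> C A

CYK fill:
  T[0,0] 'a' = {S,T0}  orig:{S}
  T[1,1] 'b' = {C,S,T1}  orig:{C,S}
  T[2,2] 'b' = {C,S,T1}  orig:{C,S}
  T[0,1] 'ab' = {A}
  T[1,2] 'bb' = {C,S}
  T[0,2] 'abb' = {X2}  orig:{}

S ∉ T[0,2] ⇒ NO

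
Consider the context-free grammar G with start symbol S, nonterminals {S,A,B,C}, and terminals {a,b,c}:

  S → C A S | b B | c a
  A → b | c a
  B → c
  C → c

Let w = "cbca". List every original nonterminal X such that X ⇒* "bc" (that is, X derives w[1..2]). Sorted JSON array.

CNF form of G:
  S -> C X3 | T0 T1 | T2 B
  A -> T0 T1 | b
  B -> c
  C -> c
  T0 -> c
  T1 -> a
  T2 -> b
  X3 -> A S

CYK table (by increasing span) — only the sub-triangle for w[1..2]:
  cell(1,1) b: {A,T2}  orig:{A}
  cell(2,2) c: {B,C,T0}  orig:{B,C}
  cell(1,2) bc: {S}

Original NTs in T[1,2] deriving "bc": ["S"]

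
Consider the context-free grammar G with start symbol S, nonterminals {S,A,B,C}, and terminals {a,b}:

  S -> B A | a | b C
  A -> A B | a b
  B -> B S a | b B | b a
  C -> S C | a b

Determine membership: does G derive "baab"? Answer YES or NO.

CNF form of G:
  S -> B A | T1 C | a
  A -> A B | T0 T1
  B -> B X2 | T1 B | T1 T0
  C -> S C | T0 T1
  T0 -> a
  T1 -> b
  X2 -> S T0

CYK fill:
  T[0,0] 'b' = {T1}  orig:{}
  T[1,1] 'a' = {S,T0}  orig:{S}
  T[2,2] 'a' = {S,T0}  orig:{S}
  T[3,3] 'b' = {T1}  orig:{}
  T[0,1] 'ba' = {B}
  T[1,2] 'aa' = {X2}  orig:{}
  T[2,3] 'ab' = {A,C}
  T[0,2] 'baa' = ∅
  T[1,3] 'aab' = {C}
  T[0,3] 'baab' = {S}

S ∈ T[0,3] ⇒ YES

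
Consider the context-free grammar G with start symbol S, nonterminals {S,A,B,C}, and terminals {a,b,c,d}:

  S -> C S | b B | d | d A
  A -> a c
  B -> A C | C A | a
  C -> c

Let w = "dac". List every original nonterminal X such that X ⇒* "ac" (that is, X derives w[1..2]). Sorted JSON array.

CNF form of G:
  S -> C S | T2 B | T3 A | d
  A -> T0 T1
  B -> A C | C A | a
  C -> c
  T0 -> a
  T1 -> c
  T2 -> b
  T3 -> d

CYK table (by increasing span) (cells [i..j] with 1 ≤ i ≤ j ≤ 2 only):
  [1..1]={B,T0}  "a"  orig:{B}
  [2..2]={C,T1}  "c"  orig:{C}
  [1..2]={A}  "ac"

Original NTs in T[1,2] deriving "ac": ["A"]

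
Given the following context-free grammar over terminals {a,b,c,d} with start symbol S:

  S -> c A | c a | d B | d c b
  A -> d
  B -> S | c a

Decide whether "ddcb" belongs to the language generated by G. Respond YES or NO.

Convert to CNF:
  S -> T0 A | T0 T1 | T2 B | T2 X5
  A -> d
  B -> T0 A | T0 T1 | T2 B | T2 X4
  T0 -> c
  T1 -> a
  T2 -> d
  T3 -> b
  X4 -> T0 T3
  X5 -> T0 T3

CYK table (by increasing span):
  T[0,0] 'd' = {A,T2}  orig:{A}
  T[1,1] 'd' = {A,T2}  orig:{A}
  T[2,2] 'c' = {T0}  orig:{}
  T[3,3] 'b' = {T3}  orig:{}
  T[0,1] 'dd' = ∅
  T[1,2] 'dc' = ∅
  T[2,3] 'cb' = {X4,X5}  orig:{}
  T[0,2] 'ddc' = ∅
  T[1,3] 'dcb' = {B,S}
  T[0,3] 'ddcb' = {B,S}

S ∈ T[0,3] ⇒ YES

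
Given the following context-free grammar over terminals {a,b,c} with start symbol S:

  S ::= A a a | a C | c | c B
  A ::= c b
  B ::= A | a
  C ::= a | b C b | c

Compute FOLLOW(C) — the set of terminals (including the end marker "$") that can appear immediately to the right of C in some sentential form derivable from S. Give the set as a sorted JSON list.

Compute FIRST by fixpoint:
pass 1:
  A via A→c b: +{c}
  B via B→A: +{c}
  B via B→a: +{a}
  C via C→a: +{a}
  C via C→b C b: +{b}
  C via C→c: +{c}
  S via S→A a a: +{c}
  S via S→a C: +{a}
  FIRST(S)={a,c}  FIRST(A)={c}  FIRST(B)={a,c}  FIRST(C)={a,b,c}
pass 2: (no change)
  FIRST(S)={a,c}  FIRST(A)={c}  FIRST(B)={a,c}  FIRST(C)={a,b,c}

FOLLOW iteration:
seed FOLLOW(S) with $
pass 1:
  C→b C b: FOLLOW(C) ⊇ FIRST(b) = {b}; new: +{b}
  S→A a a: FOLLOW(A) ⊇ FIRST(a) = {a}; new: +{a}
  S→a C: FOLLOW(C) ⊇ FOLLOW(S) ⊇ {$}; new: +{$}
  S→c B: FOLLOW(B) ⊇ FOLLOW(S) ⊇ {$}; new: +{$}
  FOLLOW(S)={$}  FOLLOW(A)={a}  FOLLOW(B)={$}  FOLLOW(C)={$,b}
pass 2:
  B→A: FOLLOW(A) ⊇ FOLLOW(B) ⊇ {$}; new: +{$}
  FOLLOW(S)={$}  FOLLOW(A)={$,a}  FOLLOW(B)={$}  FOLLOW(C)={$,b}
pass 3: (no change)
  FOLLOW(S)={$}  FOLLOW(A)={$,a}  FOLLOW(B)={$}  FOLLOW(C)={$,b}

FOLLOW(C) = ["$", "b"]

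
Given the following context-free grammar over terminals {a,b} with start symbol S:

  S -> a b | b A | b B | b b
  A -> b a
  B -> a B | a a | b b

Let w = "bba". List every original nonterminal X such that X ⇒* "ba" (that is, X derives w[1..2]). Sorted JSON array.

Convert to CNF:
  S -> T0 A | T0 B | T0 T0 | T1 T0
  A -> T0 T1
  B -> T0 T0 | T1 B | T1 T1
  T0 -> b
  T1 -> a

CYK table (by increasing span) — only the sub-triangle for w[1..2]:
  T[1,1] 'b' = {T0}  orig:{}
  T[2,2] 'a' = {T1}  orig:{}
  T[1,2] 'ba' = {A}

Original NTs in T[1,2] deriving "ba": ["A"]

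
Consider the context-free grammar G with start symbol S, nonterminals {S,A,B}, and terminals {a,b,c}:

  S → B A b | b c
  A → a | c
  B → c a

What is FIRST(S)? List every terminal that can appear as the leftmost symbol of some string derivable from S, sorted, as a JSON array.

FIRST iteration:
[1]
  A via A→a: +{a}
  A via A→c: +{c}
  B via B→c a: +{c}
  S via S→B A b: +{c}
  S via S→b c: +{b}
  FIRST(S)={b,c}  FIRST(A)={a,c}  FIRST(B)={c}
[2] (stable)
  FIRST(S)={b,c}  FIRST(A)={a,c}  FIRST(B)={c}

FIRST(S) = ["b", "c"]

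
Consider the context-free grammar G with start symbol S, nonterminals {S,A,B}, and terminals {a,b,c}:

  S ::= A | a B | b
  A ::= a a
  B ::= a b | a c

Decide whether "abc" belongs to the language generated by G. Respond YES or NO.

CNF form of G:
  S -> T0 B | T0 T0 | b
  A -> T0 T0
  B -> T0 T1 | T0 T2
  T0 -> a
  T1 -> b
  T2 -> c

Fill CYK table bottom-up:
  [0..0]={T0}  "a"  orig:{}
  [1..1]={S,T1}  "b"  orig:{S}
  [2..2]={T2}  "c"  orig:{}
  [0..1]={B}  "ab"
  [1..2]=∅  "bc"
  [0..2]=∅  "abc"

S ∉ T[0,2] ⇒ NO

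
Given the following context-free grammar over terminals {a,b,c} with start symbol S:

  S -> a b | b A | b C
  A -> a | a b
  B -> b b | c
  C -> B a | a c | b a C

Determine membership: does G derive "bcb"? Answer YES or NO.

Convert to CNF:
  S -> T0 T1 | T1 A | T1 C
  A -> T0 T1 | a
  B -> T1 T1 | c
  C -> B T0 | T0 T2 | T1 X3
  T0 -> a
  T1 -> b
  T2 -> c
  X3 -> T0 C

Fill CYK table bottom-up:
  cell(0,0) b: {T1}  orig:{}
  cell(1,1) c: {B,T2}  orig:{B}
  cell(2,2) b: {T1}  orig:{}
  cell(0,1) bc: ∅
  cell(1,2) cb: ∅
  cell(0,2) bcb: ∅

S ∉ T[0,2] ⇒ NO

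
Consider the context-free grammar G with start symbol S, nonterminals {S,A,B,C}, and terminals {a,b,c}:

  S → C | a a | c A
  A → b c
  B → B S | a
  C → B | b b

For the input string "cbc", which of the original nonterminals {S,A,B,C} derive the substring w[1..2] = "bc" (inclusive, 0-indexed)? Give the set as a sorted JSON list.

CNF form of G:
  S -> B S | T0 T0 | T1 A | T2 T2 | a
  A -> T0 T1
  B -> B S | a
  C -> B S | T0 T0 | a
  T0 -> b
  T1 -> c
  T2 -> a

CYK table (by increasing span) — only the sub-triangle for w[1..2]:
  T[1,1] 'b' = {T0}  orig:{}
  T[2,2] 'c' = {T1}  orig:{}
  T[1,2] 'bc' = {A}

Original NTs in T[1,2] deriving "bc": ["A"]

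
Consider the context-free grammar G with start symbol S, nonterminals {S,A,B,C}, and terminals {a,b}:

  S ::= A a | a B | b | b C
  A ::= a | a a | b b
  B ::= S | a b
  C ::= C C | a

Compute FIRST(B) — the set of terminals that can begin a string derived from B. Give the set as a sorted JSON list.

FIRST sets, iterate to fixpoint:
round 1:
  A via A→a: +{a}
  A via A→b b: +{b}
  B via B→a b: +{a}
  C via C→a: +{a}
  S via S→A a: +{a,b}
  FIRST[S]={a,b}  FIRST[A]={a,b}  FIRST[B]={a}  FIRST[C]={a}
round 2:
  B via B→S: +{b}
  FIRST[S]={a,b}  FIRST[A]={a,b}  FIRST[B]={a,b}  FIRST[C]={a}
round 3: (stable)
  FIRST[S]={a,b}  FIRST[A]={a,b}  FIRST[B]={a,b}  FIRST[C]={a}

FIRST(B) = ["a", "b"]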